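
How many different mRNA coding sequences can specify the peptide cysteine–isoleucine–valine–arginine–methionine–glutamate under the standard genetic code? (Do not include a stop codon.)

288

Cys: 2 codons.
Ile: 3 codons.
Val: 4 codons.
Arg: 6 codons.
Met: 1 codon.
Glu: 2 codons.
2 × 3 × 4 × 6 × 1 × 2 = 288.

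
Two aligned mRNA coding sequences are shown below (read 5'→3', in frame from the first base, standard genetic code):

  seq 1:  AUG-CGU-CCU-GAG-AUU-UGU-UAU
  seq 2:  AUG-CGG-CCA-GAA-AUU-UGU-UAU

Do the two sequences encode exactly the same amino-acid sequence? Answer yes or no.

yes

Codon 1: AUG Met / AUG Met — identical.
Codon 2: CGU Arg / CGG Arg — synonymous.
Codon 3: CCU Pro / CCA Pro — synonymous.
Codon 4: GAG Glu / GAA Glu — synonymous.
Codon 5: AUU Ile / AUU Ile — identical.
Codon 6: UGU Cys / UGU Cys — identical.
Codon 7: UAU Tyr / UAU Tyr — identical.
Nonsynonymous differences: 0 → same protein.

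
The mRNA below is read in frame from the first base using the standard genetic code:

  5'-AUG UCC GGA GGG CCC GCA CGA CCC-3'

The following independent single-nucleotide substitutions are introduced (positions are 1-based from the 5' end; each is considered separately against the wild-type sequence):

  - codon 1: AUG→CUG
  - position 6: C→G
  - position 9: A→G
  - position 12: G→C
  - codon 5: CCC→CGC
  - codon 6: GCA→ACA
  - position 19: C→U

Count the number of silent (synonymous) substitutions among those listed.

Codon 1: AUG (Met) → CUG (Leu) — missense.
Codon 2: UCC (Ser) → UCG (Ser) — synonymous.
Codon 3: GGA (Gly) → GGG (Gly) — synonymous.
Codon 4: GGG (Gly) → GGC (Gly) — synonymous.
Codon 5: CCC (Pro) → CGC (Arg) — missense.
Codon 6: GCA (Ala) → ACA (Thr) — missense.
Codon 7: CGA (Arg) → UGA (Stop) — nonsense.
Synonymous: 3 of 7.

3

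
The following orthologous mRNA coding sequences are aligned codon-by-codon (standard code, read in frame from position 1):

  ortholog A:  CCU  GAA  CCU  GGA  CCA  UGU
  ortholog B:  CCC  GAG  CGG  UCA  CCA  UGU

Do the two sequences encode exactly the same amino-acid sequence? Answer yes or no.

no

Codon 1: CCU Pro / CCC Pro — synonymous.
Codon 2: GAA Glu / GAG Glu — synonymous.
Codon 3: CCU Pro / CGG Arg — nonsynonymous.
Codon 4: GGA Gly / UCA Ser — nonsynonymous.
Codon 5: CCA Pro / CCA Pro — identical.
Codon 6: UGU Cys / UGU Cys — identical.
Nonsynonymous differences: 2 → different protein.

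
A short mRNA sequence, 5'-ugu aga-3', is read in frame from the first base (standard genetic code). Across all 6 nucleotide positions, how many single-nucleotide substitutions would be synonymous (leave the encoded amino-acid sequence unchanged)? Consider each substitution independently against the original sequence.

Codon 1 (UGU, Cys): 1 synonymous substitution.
Codon 2 (AGA, Arg): 2 synonymous substitutions.
Total: 1 + 2 = 3.

3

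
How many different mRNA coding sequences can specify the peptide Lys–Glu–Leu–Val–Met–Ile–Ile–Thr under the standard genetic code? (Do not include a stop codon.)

Lys: 2 codons.
Glu: 2 codons.
Leu: 6 codons.
Val: 4 codons.
Met: 1 codon.
Ile: 3 codons.
Ile: 3 codons.
Thr: 4 codons.
2 × 2 × 6 × 4 × 1 × 3 × 3 × 4 = 3456.

3456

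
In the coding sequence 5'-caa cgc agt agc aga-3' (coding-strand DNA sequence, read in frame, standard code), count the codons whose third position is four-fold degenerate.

Codon 1 CAA (Gln): third position 2-fold.
Codon 2 CGC (Arg): third position 4-fold.
Codon 3 AGT (Ser): third position 2-fold.
Codon 4 AGC (Ser): third position 2-fold.
Codon 5 AGA (Arg): third position 2-fold.
Four-fold degenerate third positions: 1.

1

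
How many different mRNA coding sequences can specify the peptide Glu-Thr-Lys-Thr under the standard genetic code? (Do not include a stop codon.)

Glu: 2 codons.
Thr: 4 codons.
Lys: 2 codons.
Thr: 4 codons.
2 × 4 × 2 × 4 = 64.

64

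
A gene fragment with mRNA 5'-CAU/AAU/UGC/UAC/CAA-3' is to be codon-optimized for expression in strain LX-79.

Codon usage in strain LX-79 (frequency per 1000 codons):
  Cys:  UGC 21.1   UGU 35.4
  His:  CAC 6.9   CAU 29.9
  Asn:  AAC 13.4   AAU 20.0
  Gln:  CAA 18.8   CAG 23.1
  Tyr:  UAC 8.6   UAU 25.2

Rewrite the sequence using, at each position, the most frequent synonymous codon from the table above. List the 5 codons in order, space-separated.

CAU AAU UGU UAU CAG

Codon 1 (His): best is CAU at 29.9.
Codon 2 (Asn): best is AAU at 20.0.
Codon 3 (Cys): best is UGU at 35.4.
Codon 4 (Tyr): best is UAU at 25.2.
Codon 5 (Gln): best is CAG at 23.1.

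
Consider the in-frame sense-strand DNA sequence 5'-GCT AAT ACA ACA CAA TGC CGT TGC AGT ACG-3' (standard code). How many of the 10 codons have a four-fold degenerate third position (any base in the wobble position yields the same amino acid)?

5

Codon 1 GCT (Ala): third position 4-fold.
Codon 2 AAT (Asn): third position 2-fold.
Codon 3 ACA (Thr): third position 4-fold.
Codon 4 ACA (Thr): third position 4-fold.
Codon 5 CAA (Gln): third position 2-fold.
Codon 6 TGC (Cys): third position 2-fold.
Codon 7 CGT (Arg): third position 4-fold.
Codon 8 TGC (Cys): third position 2-fold.
Codon 9 AGT (Ser): third position 2-fold.
Codon 10 ACG (Thr): third position 4-fold.
Four-fold degenerate third positions: 5.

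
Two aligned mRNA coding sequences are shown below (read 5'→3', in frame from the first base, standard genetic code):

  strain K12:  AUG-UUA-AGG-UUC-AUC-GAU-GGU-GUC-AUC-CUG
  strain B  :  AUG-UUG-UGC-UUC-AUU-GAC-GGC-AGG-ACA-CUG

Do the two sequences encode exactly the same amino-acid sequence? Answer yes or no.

no

Codon 1: AUG Met / AUG Met — identical.
Codon 2: UUA Leu / UUG Leu — synonymous.
Codon 3: AGG Arg / UGC Cys — nonsynonymous.
Codon 4: UUC Phe / UUC Phe — identical.
Codon 5: AUC Ile / AUU Ile — synonymous.
Codon 6: GAU Asp / GAC Asp — synonymous.
Codon 7: GGU Gly / GGC Gly — synonymous.
Codon 8: GUC Val / AGG Arg — nonsynonymous.
Codon 9: AUC Ile / ACA Thr — nonsynonymous.
Codon 10: CUG Leu / CUG Leu — identical.
Nonsynonymous differences: 3 → different protein.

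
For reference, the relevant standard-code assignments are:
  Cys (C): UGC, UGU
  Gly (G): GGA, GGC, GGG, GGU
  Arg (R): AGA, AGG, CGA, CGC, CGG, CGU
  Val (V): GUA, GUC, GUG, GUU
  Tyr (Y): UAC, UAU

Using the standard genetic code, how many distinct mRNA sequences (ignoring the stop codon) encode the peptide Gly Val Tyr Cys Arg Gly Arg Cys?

Gly: 4 codons.
Val: 4 codons.
Tyr: 2 codons.
Cys: 2 codons.
Arg: 6 codons.
Gly: 4 codons.
Arg: 6 codons.
Cys: 2 codons.
4 × 4 × 2 × 2 × 6 × 4 × 6 × 2 = 18432.

18432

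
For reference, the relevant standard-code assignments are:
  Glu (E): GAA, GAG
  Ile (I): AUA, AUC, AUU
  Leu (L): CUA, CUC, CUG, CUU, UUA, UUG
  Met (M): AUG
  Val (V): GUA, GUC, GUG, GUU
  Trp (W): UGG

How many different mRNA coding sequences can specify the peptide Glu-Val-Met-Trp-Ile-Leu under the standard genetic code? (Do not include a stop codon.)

144

Glu: 2 codons.
Val: 4 codons.
Met: 1 codon.
Trp: 1 codon.
Ile: 3 codons.
Leu: 6 codons.
2 × 4 × 1 × 1 × 3 × 6 = 144.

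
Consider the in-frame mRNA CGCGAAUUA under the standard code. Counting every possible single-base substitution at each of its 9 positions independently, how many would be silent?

6

Codon 1 (CGC, Arg): 3 synonymous substitutions.
Codon 2 (GAA, Glu): 1 synonymous substitution.
Codon 3 (UUA, Leu): 2 synonymous substitutions.
Total: 3 + 1 + 2 = 6.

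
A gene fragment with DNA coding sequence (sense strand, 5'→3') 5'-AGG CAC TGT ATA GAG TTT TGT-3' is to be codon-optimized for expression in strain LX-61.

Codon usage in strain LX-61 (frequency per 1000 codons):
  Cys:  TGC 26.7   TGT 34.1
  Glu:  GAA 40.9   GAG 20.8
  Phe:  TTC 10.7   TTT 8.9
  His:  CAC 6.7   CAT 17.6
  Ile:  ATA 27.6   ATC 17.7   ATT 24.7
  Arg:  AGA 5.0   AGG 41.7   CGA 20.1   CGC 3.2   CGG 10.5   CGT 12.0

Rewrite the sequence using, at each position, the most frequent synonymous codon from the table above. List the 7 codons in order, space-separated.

AGG CAT TGT ATA GAA TTC TGT

Codon 1 (Arg): best is AGG at 41.7.
Codon 2 (His): best is CAT at 17.6.
Codon 3 (Cys): best is TGT at 34.1.
Codon 4 (Ile): best is ATA at 27.6.
Codon 5 (Glu): best is GAA at 40.9.
Codon 6 (Phe): best is TTC at 10.7.
Codon 7 (Cys): best is TGT at 34.1.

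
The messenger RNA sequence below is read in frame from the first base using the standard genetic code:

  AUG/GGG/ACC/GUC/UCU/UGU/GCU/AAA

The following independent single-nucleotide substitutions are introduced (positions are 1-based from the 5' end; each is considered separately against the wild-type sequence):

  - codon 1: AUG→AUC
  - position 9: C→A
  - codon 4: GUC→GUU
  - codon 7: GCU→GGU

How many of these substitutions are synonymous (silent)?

Codon 1: AUG (Met) → AUC (Ile) — missense.
Codon 3: ACC (Thr) → ACA (Thr) — synonymous.
Codon 4: GUC (Val) → GUU (Val) — synonymous.
Codon 7: GCU (Ala) → GGU (Gly) — missense.
Synonymous: 2 of 4.

2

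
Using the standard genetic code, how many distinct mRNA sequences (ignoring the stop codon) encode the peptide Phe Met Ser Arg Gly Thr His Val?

9216

Phe: 2 codons.
Met: 1 codon.
Ser: 6 codons.
Arg: 6 codons.
Gly: 4 codons.
Thr: 4 codons.
His: 2 codons.
Val: 4 codons.
2 × 1 × 6 × 6 × 4 × 4 × 2 × 4 = 9216.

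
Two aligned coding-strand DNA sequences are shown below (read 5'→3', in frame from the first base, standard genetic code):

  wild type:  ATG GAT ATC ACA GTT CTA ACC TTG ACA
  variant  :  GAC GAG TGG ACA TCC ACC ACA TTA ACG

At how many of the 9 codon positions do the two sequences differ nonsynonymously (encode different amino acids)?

5

Codon 1: ATG Met / GAC Asp — nonsynonymous.
Codon 2: GAT Asp / GAG Glu — nonsynonymous.
Codon 3: ATC Ile / TGG Trp — nonsynonymous.
Codon 4: ACA Thr / ACA Thr — identical.
Codon 5: GTT Val / TCC Ser — nonsynonymous.
Codon 6: CTA Leu / ACC Thr — nonsynonymous.
Codon 7: ACC Thr / ACA Thr — synonymous.
Codon 8: TTG Leu / TTA Leu — synonymous.
Codon 9: ACA Thr / ACG Thr — synonymous.
Nonsynonymous differences: 5.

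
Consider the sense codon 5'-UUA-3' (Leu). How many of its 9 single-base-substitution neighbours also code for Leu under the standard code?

Position 1: CUA → 1 synonymous.
Position 2: none → 0 synonymous.
Position 3: UUG → 1 synonymous.
Total: 1 + 0 + 1 = 2.

2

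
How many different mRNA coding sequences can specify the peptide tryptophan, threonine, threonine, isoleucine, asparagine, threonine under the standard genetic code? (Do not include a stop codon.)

Trp: 1 codon.
Thr: 4 codons.
Thr: 4 codons.
Ile: 3 codons.
Asn: 2 codons.
Thr: 4 codons.
1 × 4 × 4 × 3 × 2 × 4 = 384.

384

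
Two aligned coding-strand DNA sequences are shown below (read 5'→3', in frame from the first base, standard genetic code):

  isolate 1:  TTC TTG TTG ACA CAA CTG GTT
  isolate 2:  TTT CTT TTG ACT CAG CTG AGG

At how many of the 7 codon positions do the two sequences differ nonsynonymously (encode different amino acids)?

Codon 1: TTC Phe / TTT Phe — synonymous.
Codon 2: TTG Leu / CTT Leu — synonymous.
Codon 3: TTG Leu / TTG Leu — identical.
Codon 4: ACA Thr / ACT Thr — synonymous.
Codon 5: CAA Gln / CAG Gln — synonymous.
Codon 6: CTG Leu / CTG Leu — identical.
Codon 7: GTT Val / AGG Arg — nonsynonymous.
Nonsynonymous differences: 1.

1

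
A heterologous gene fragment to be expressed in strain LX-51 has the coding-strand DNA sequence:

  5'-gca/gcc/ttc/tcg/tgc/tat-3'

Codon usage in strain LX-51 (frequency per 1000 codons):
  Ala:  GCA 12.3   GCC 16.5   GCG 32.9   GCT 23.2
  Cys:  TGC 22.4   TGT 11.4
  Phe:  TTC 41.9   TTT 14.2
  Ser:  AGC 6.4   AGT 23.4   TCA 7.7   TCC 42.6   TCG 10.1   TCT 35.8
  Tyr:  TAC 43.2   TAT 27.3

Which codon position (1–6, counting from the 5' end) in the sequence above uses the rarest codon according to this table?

Codon 1 GCA (Ala): 12.3 per 1000.
Codon 2 GCC (Ala): 16.5 per 1000.
Codon 3 TTC (Phe): 41.9 per 1000.
Codon 4 TCG (Ser): 10.1 per 1000.
Codon 5 TGC (Cys): 22.4 per 1000.
Codon 6 TAT (Tyr): 27.3 per 1000.
Lowest frequency is 10.1 at codon 4.

4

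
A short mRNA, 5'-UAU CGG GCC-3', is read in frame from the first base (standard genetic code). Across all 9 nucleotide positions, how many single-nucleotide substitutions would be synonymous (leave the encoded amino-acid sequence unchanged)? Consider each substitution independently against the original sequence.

8

Codon 1 (UAU, Tyr): 1 synonymous substitution.
Codon 2 (CGG, Arg): 4 synonymous substitutions.
Codon 3 (GCC, Ala): 3 synonymous substitutions.
Total: 1 + 4 + 3 = 8.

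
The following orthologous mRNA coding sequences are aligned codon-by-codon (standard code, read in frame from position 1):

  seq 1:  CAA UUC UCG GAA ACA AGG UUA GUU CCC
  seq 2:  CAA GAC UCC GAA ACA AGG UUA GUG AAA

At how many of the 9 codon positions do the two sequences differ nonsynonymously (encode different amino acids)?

2

Codon 1: CAA Gln / CAA Gln — identical.
Codon 2: UUC Phe / GAC Asp — nonsynonymous.
Codon 3: UCG Ser / UCC Ser — synonymous.
Codon 4: GAA Glu / GAA Glu — identical.
Codon 5: ACA Thr / ACA Thr — identical.
Codon 6: AGG Arg / AGG Arg — identical.
Codon 7: UUA Leu / UUA Leu — identical.
Codon 8: GUU Val / GUG Val — synonymous.
Codon 9: CCC Pro / AAA Lys — nonsynonymous.
Nonsynonymous differences: 2.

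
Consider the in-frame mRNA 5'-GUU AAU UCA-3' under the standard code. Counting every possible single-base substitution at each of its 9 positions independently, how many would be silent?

Codon 1 (GUU, Val): 3 synonymous substitutions.
Codon 2 (AAU, Asn): 1 synonymous substitution.
Codon 3 (UCA, Ser): 3 synonymous substitutions.
Total: 3 + 1 + 3 = 7.

7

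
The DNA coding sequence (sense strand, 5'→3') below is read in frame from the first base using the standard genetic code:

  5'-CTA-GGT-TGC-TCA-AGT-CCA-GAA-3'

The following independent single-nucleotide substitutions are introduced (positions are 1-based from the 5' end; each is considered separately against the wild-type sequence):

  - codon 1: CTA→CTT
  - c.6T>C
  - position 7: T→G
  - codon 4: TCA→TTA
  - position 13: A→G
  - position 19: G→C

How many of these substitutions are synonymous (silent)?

Codon 1: CTA (Leu) → CTT (Leu) — synonymous.
Codon 2: GGT (Gly) → GGC (Gly) — synonymous.
Codon 3: TGC (Cys) → GGC (Gly) — missense.
Codon 4: TCA (Ser) → TTA (Leu) — missense.
Codon 5: AGT (Ser) → GGT (Gly) — missense.
Codon 7: GAA (Glu) → CAA (Gln) — missense.
Synonymous: 2 of 6.

2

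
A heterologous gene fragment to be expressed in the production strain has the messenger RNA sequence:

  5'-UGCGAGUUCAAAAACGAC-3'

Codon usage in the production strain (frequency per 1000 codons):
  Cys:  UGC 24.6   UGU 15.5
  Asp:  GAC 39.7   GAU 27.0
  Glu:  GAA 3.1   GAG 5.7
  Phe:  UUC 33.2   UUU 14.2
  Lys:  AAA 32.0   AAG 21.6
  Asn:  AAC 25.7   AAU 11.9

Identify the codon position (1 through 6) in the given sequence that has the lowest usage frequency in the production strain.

Codon 1 UGC (Cys): 24.6 per 1000.
Codon 2 GAG (Glu): 5.7 per 1000.
Codon 3 UUC (Phe): 33.2 per 1000.
Codon 4 AAA (Lys): 32.0 per 1000.
Codon 5 AAC (Asn): 25.7 per 1000.
Codon 6 GAC (Asp): 39.7 per 1000.
Lowest frequency is 5.7 at codon 2.

2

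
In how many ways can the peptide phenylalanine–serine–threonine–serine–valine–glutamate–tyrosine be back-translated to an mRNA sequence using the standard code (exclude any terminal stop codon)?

4608

Phe: 2 codons.
Ser: 6 codons.
Thr: 4 codons.
Ser: 6 codons.
Val: 4 codons.
Glu: 2 codons.
Tyr: 2 codons.
2 × 6 × 4 × 6 × 4 × 2 × 2 = 4608.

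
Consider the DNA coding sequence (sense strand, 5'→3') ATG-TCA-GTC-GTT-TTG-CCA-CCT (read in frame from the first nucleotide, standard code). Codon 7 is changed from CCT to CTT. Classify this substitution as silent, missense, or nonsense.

missense

Position 20 falls in codon 7: CCT → Pro.
After the substitution the codon is CTT → Leu.
Pro ≠ Leu, so this is a missense mutation.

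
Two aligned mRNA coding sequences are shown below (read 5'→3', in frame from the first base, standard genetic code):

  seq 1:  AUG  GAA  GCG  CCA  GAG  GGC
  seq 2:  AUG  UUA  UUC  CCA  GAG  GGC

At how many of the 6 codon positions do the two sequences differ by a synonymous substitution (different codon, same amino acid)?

0

Codon 1: AUG Met / AUG Met — identical.
Codon 2: GAA Glu / UUA Leu — nonsynonymous.
Codon 3: GCG Ala / UUC Phe — nonsynonymous.
Codon 4: CCA Pro / CCA Pro — identical.
Codon 5: GAG Glu / GAG Glu — identical.
Codon 6: GGC Gly / GGC Gly — identical.
Synonymous differences: 0.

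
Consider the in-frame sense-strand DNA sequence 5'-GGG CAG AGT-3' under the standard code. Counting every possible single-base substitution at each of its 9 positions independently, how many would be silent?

5

Codon 1 (GGG, Gly): 3 synonymous substitutions.
Codon 2 (CAG, Gln): 1 synonymous substitution.
Codon 3 (AGT, Ser): 1 synonymous substitution.
Total: 3 + 1 + 1 = 5.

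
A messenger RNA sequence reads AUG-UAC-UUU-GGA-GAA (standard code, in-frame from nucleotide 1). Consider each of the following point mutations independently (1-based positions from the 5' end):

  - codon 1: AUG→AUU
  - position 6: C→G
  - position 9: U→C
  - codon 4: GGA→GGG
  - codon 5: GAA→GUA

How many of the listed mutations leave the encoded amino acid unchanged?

Codon 1: AUG (Met) → AUU (Ile) — missense.
Codon 2: UAC (Tyr) → UAG (Stop) — nonsense.
Codon 3: UUU (Phe) → UUC (Phe) — synonymous.
Codon 4: GGA (Gly) → GGG (Gly) — synonymous.
Codon 5: GAA (Glu) → GUA (Val) — missense.
Synonymous: 2 of 5.

2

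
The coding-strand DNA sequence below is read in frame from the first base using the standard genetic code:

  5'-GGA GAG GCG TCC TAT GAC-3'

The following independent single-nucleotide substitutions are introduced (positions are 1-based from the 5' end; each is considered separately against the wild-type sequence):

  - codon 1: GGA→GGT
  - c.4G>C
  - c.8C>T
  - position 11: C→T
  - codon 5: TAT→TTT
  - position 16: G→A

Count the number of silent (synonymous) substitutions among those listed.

1

Codon 1: GGA (Gly) → GGT (Gly) — synonymous.
Codon 2: GAG (Glu) → CAG (Gln) — missense.
Codon 3: GCG (Ala) → GTG (Val) — missense.
Codon 4: TCC (Ser) → TTC (Phe) — missense.
Codon 5: TAT (Tyr) → TTT (Phe) — missense.
Codon 6: GAC (Asp) → AAC (Asn) — missense.
Synonymous: 1 of 6.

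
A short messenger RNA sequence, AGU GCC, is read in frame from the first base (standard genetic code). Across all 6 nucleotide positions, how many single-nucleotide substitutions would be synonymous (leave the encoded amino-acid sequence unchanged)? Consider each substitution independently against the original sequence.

Codon 1 (AGU, Ser): 1 synonymous substitution.
Codon 2 (GCC, Ala): 3 synonymous substitutions.
Total: 1 + 3 = 4.

4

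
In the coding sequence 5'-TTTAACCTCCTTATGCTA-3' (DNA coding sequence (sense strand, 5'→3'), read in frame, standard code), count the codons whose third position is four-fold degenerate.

3

Codon 1 TTT (Phe): third position 2-fold.
Codon 2 AAC (Asn): third position 2-fold.
Codon 3 CTC (Leu): third position 4-fold.
Codon 4 CTT (Leu): third position 4-fold.
Codon 5 ATG (Met): third position 1-fold.
Codon 6 CTA (Leu): third position 4-fold.
Four-fold degenerate third positions: 3.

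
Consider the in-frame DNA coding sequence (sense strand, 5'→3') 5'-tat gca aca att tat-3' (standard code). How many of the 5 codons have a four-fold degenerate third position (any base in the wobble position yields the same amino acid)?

Codon 1 TAT (Tyr): third position 2-fold.
Codon 2 GCA (Ala): third position 4-fold.
Codon 3 ACA (Thr): third position 4-fold.
Codon 4 ATT (Ile): third position 3-fold.
Codon 5 TAT (Tyr): third position 2-fold.
Four-fold degenerate third positions: 2.

2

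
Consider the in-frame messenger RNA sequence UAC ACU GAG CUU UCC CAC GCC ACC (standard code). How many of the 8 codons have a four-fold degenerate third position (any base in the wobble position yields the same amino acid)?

Codon 1 UAC (Tyr): third position 2-fold.
Codon 2 ACU (Thr): third position 4-fold.
Codon 3 GAG (Glu): third position 2-fold.
Codon 4 CUU (Leu): third position 4-fold.
Codon 5 UCC (Ser): third position 4-fold.
Codon 6 CAC (His): third position 2-fold.
Codon 7 GCC (Ala): third position 4-fold.
Codon 8 ACC (Thr): third position 4-fold.
Four-fold degenerate third positions: 5.

5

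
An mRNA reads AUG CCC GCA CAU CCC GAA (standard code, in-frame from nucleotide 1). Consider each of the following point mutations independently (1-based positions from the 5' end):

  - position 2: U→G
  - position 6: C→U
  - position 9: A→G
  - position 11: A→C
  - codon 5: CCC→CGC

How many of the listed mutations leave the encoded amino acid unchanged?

Codon 1: AUG (Met) → AGG (Arg) — missense.
Codon 2: CCC (Pro) → CCU (Pro) — synonymous.
Codon 3: GCA (Ala) → GCG (Ala) — synonymous.
Codon 4: CAU (His) → CCU (Pro) — missense.
Codon 5: CCC (Pro) → CGC (Arg) — missense.
Synonymous: 2 of 5.

2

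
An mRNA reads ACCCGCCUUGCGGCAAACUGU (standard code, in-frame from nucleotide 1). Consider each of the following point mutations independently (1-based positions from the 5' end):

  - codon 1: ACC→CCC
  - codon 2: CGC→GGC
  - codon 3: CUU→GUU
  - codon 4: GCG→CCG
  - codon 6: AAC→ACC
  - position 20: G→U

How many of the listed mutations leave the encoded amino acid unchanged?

Codon 1: ACC (Thr) → CCC (Pro) — missense.
Codon 2: CGC (Arg) → GGC (Gly) — missense.
Codon 3: CUU (Leu) → GUU (Val) — missense.
Codon 4: GCG (Ala) → CCG (Pro) — missense.
Codon 6: AAC (Asn) → ACC (Thr) — missense.
Codon 7: UGU (Cys) → UUU (Phe) — missense.
Synonymous: 0 of 6.

0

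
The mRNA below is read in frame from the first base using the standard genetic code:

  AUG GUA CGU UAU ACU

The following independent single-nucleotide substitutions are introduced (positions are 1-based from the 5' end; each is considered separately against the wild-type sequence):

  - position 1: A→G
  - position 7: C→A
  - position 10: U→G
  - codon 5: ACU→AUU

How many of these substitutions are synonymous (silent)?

Codon 1: AUG (Met) → GUG (Val) — missense.
Codon 3: CGU (Arg) → AGU (Ser) — missense.
Codon 4: UAU (Tyr) → GAU (Asp) — missense.
Codon 5: ACU (Thr) → AUU (Ile) — missense.
Synonymous: 0 of 4.

0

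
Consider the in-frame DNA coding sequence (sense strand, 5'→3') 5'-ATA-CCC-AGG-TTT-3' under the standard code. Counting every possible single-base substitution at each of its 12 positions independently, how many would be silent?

Codon 1 (ATA, Ile): 2 synonymous substitutions.
Codon 2 (CCC, Pro): 3 synonymous substitutions.
Codon 3 (AGG, Arg): 2 synonymous substitutions.
Codon 4 (TTT, Phe): 1 synonymous substitution.
Total: 2 + 3 + 2 + 1 = 8.

8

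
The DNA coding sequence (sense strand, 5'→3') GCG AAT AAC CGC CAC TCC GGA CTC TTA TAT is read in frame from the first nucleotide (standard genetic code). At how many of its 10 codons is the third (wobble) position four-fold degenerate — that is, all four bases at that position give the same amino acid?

Codon 1 GCG (Ala): third position 4-fold.
Codon 2 AAT (Asn): third position 2-fold.
Codon 3 AAC (Asn): third position 2-fold.
Codon 4 CGC (Arg): third position 4-fold.
Codon 5 CAC (His): third position 2-fold.
Codon 6 TCC (Ser): third position 4-fold.
Codon 7 GGA (Gly): third position 4-fold.
Codon 8 CTC (Leu): third position 4-fold.
Codon 9 TTA (Leu): third position 2-fold.
Codon 10 TAT (Tyr): third position 2-fold.
Four-fold degenerate third positions: 5.

5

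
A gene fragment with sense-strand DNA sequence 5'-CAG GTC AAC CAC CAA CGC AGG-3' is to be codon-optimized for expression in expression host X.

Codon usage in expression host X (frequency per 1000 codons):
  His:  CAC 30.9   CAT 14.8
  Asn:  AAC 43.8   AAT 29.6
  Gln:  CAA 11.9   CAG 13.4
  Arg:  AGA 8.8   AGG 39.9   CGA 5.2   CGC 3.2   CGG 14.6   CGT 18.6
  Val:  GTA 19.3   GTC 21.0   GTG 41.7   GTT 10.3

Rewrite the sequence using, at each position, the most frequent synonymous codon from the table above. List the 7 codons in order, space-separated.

Codon 1 (Gln): best is CAG at 13.4.
Codon 2 (Val): best is GTG at 41.7.
Codon 3 (Asn): best is AAC at 43.8.
Codon 4 (His): best is CAC at 30.9.
Codon 5 (Gln): best is CAG at 13.4.
Codon 6 (Arg): best is AGG at 39.9.
Codon 7 (Arg): best is AGG at 39.9.

CAG GTG AAC CAC CAG AGG AGG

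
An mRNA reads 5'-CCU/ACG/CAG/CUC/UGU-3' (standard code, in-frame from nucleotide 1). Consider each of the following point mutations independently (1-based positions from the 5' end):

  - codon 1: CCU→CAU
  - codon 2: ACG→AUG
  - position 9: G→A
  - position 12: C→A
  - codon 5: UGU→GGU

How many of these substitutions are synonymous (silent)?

Codon 1: CCU (Pro) → CAU (His) — missense.
Codon 2: ACG (Thr) → AUG (Met) — missense.
Codon 3: CAG (Gln) → CAA (Gln) — synonymous.
Codon 4: CUC (Leu) → CUA (Leu) — synonymous.
Codon 5: UGU (Cys) → GGU (Gly) — missense.
Synonymous: 2 of 5.

2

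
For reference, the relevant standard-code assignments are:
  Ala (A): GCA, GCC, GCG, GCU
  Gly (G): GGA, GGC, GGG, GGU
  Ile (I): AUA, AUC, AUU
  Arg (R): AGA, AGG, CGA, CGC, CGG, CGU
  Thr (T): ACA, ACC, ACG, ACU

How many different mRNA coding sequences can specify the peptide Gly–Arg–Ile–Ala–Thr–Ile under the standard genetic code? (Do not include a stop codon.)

3456

Gly: 4 codons.
Arg: 6 codons.
Ile: 3 codons.
Ala: 4 codons.
Thr: 4 codons.
Ile: 3 codons.
4 × 6 × 3 × 4 × 4 × 3 = 3456.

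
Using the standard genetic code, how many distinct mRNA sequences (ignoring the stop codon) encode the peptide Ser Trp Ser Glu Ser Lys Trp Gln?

1728

Ser: 6 codons.
Trp: 1 codon.
Ser: 6 codons.
Glu: 2 codons.
Ser: 6 codons.
Lys: 2 codons.
Trp: 1 codon.
Gln: 2 codons.
6 × 1 × 6 × 2 × 6 × 2 × 1 × 2 = 1728.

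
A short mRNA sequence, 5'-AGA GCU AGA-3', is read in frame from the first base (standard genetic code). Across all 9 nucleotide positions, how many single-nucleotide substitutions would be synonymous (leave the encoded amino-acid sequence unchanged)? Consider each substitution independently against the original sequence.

Codon 1 (AGA, Arg): 2 synonymous substitutions.
Codon 2 (GCU, Ala): 3 synonymous substitutions.
Codon 3 (AGA, Arg): 2 synonymous substitutions.
Total: 2 + 3 + 2 = 7.

7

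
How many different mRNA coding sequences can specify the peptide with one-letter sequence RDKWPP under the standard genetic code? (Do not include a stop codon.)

Arg: 6 codons.
Asp: 2 codons.
Lys: 2 codons.
Trp: 1 codon.
Pro: 4 codons.
Pro: 4 codons.
6 × 2 × 2 × 1 × 4 × 4 = 384.

384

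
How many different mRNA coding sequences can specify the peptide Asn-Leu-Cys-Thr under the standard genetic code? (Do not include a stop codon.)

96

Asn: 2 codons.
Leu: 6 codons.
Cys: 2 codons.
Thr: 4 codons.
2 × 6 × 2 × 4 = 96.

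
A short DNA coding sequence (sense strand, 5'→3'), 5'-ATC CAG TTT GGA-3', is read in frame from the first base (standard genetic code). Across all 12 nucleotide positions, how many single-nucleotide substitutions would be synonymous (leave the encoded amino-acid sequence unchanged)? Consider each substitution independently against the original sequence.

Codon 1 (ATC, Ile): 2 synonymous substitutions.
Codon 2 (CAG, Gln): 1 synonymous substitution.
Codon 3 (TTT, Phe): 1 synonymous substitution.
Codon 4 (GGA, Gly): 3 synonymous substitutions.
Total: 2 + 1 + 1 + 3 = 7.

7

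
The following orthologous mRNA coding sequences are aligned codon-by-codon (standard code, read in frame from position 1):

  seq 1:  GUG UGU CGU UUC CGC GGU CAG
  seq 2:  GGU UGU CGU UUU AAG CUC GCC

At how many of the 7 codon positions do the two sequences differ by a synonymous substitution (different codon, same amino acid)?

Codon 1: GUG Val / GGU Gly — nonsynonymous.
Codon 2: UGU Cys / UGU Cys — identical.
Codon 3: CGU Arg / CGU Arg — identical.
Codon 4: UUC Phe / UUU Phe — synonymous.
Codon 5: CGC Arg / AAG Lys — nonsynonymous.
Codon 6: GGU Gly / CUC Leu — nonsynonymous.
Codon 7: CAG Gln / GCC Ala — nonsynonymous.
Synonymous differences: 1.

1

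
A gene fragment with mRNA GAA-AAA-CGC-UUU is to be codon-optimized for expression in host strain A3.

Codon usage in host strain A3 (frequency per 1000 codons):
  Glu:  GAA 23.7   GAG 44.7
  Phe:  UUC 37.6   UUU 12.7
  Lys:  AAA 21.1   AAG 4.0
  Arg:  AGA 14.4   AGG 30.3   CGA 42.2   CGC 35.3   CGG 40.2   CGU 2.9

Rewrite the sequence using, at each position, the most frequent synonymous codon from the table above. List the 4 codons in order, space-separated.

GAG AAA CGA UUC

Codon 1 (Glu): best is GAG at 44.7.
Codon 2 (Lys): best is AAA at 21.1.
Codon 3 (Arg): best is CGA at 42.2.
Codon 4 (Phe): best is UUC at 37.6.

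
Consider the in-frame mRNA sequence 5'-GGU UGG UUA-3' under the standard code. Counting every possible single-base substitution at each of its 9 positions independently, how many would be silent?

5

Codon 1 (GGU, Gly): 3 synonymous substitutions.
Codon 2 (UGG, Trp): 0 synonymous substitutions.
Codon 3 (UUA, Leu): 2 synonymous substitutions.
Total: 3 + 0 + 2 = 5.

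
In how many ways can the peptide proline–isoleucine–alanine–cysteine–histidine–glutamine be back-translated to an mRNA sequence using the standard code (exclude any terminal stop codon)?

384

Pro: 4 codons.
Ile: 3 codons.
Ala: 4 codons.
Cys: 2 codons.
His: 2 codons.
Gln: 2 codons.
4 × 3 × 4 × 2 × 2 × 2 = 384.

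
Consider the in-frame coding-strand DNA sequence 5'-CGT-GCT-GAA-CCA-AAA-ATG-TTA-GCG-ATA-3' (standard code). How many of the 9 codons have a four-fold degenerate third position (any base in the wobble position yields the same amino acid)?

Codon 1 CGT (Arg): third position 4-fold.
Codon 2 GCT (Ala): third position 4-fold.
Codon 3 GAA (Glu): third position 2-fold.
Codon 4 CCA (Pro): third position 4-fold.
Codon 5 AAA (Lys): third position 2-fold.
Codon 6 ATG (Met): third position 1-fold.
Codon 7 TTA (Leu): third position 2-fold.
Codon 8 GCG (Ala): third position 4-fold.
Codon 9 ATA (Ile): third position 3-fold.
Four-fold degenerate third positions: 4.

4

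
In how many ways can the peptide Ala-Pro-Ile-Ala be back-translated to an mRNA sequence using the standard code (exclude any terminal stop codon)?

192

Ala: 4 codons.
Pro: 4 codons.
Ile: 3 codons.
Ala: 4 codons.
4 × 4 × 3 × 4 = 192.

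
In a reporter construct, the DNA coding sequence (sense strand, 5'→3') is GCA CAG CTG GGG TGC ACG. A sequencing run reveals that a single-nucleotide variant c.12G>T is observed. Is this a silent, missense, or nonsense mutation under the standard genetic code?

silent

Position 12 falls in codon 4: GGG → Gly.
After the substitution the codon is GGT → Gly.
Both encode Gly, so the change is synonymous.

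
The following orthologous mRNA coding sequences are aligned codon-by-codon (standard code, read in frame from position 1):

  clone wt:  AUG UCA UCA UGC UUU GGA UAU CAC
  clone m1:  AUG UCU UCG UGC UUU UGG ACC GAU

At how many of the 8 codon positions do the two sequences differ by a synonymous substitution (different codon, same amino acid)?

Codon 1: AUG Met / AUG Met — identical.
Codon 2: UCA Ser / UCU Ser — synonymous.
Codon 3: UCA Ser / UCG Ser — synonymous.
Codon 4: UGC Cys / UGC Cys — identical.
Codon 5: UUU Phe / UUU Phe — identical.
Codon 6: GGA Gly / UGG Trp — nonsynonymous.
Codon 7: UAU Tyr / ACC Thr — nonsynonymous.
Codon 8: CAC His / GAU Asp — nonsynonymous.
Synonymous differences: 2.

2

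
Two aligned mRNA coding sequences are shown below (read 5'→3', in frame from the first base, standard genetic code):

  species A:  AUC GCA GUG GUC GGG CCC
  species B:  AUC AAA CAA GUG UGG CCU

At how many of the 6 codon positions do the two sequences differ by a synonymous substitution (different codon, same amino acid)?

2

Codon 1: AUC Ile / AUC Ile — identical.
Codon 2: GCA Ala / AAA Lys — nonsynonymous.
Codon 3: GUG Val / CAA Gln — nonsynonymous.
Codon 4: GUC Val / GUG Val — synonymous.
Codon 5: GGG Gly / UGG Trp — nonsynonymous.
Codon 6: CCC Pro / CCU Pro — synonymous.
Synonymous differences: 2.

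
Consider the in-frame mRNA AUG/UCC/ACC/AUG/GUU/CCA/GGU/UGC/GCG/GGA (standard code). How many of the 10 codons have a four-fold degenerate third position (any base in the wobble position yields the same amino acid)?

Codon 1 AUG (Met): third position 1-fold.
Codon 2 UCC (Ser): third position 4-fold.
Codon 3 ACC (Thr): third position 4-fold.
Codon 4 AUG (Met): third position 1-fold.
Codon 5 GUU (Val): third position 4-fold.
Codon 6 CCA (Pro): third position 4-fold.
Codon 7 GGU (Gly): third position 4-fold.
Codon 8 UGC (Cys): third position 2-fold.
Codon 9 GCG (Ala): third position 4-fold.
Codon 10 GGA (Gly): third position 4-fold.
Four-fold degenerate third positions: 7.

7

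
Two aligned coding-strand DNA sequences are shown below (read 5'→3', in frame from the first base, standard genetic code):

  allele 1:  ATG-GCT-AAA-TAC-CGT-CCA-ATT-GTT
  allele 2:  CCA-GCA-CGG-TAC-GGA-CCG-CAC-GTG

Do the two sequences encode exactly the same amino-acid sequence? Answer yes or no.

no

Codon 1: ATG Met / CCA Pro — nonsynonymous.
Codon 2: GCT Ala / GCA Ala — synonymous.
Codon 3: AAA Lys / CGG Arg — nonsynonymous.
Codon 4: TAC Tyr / TAC Tyr — identical.
Codon 5: CGT Arg / GGA Gly — nonsynonymous.
Codon 6: CCA Pro / CCG Pro — synonymous.
Codon 7: ATT Ile / CAC His — nonsynonymous.
Codon 8: GTT Val / GTG Val — synonymous.
Nonsynonymous differences: 4 → different protein.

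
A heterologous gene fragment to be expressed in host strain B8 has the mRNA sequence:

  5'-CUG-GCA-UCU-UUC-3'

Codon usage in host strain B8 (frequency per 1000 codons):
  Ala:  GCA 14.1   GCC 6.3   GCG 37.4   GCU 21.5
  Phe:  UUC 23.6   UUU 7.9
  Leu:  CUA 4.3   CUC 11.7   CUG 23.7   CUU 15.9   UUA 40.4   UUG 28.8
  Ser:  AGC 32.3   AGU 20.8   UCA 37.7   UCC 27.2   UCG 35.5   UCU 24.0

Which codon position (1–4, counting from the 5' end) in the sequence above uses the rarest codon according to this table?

Codon 1 CUG (Leu): 23.7 per 1000.
Codon 2 GCA (Ala): 14.1 per 1000.
Codon 3 UCU (Ser): 24.0 per 1000.
Codon 4 UUC (Phe): 23.6 per 1000.
Lowest frequency is 14.1 at codon 2.

2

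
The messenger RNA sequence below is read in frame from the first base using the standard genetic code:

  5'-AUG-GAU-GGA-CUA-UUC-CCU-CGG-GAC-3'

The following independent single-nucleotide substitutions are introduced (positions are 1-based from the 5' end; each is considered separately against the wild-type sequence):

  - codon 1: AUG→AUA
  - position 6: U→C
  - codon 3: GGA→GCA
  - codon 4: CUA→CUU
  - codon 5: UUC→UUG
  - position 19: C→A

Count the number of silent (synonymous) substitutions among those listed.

Codon 1: AUG (Met) → AUA (Ile) — missense.
Codon 2: GAU (Asp) → GAC (Asp) — synonymous.
Codon 3: GGA (Gly) → GCA (Ala) — missense.
Codon 4: CUA (Leu) → CUU (Leu) — synonymous.
Codon 5: UUC (Phe) → UUG (Leu) — missense.
Codon 7: CGG (Arg) → AGG (Arg) — synonymous.
Synonymous: 3 of 6.

3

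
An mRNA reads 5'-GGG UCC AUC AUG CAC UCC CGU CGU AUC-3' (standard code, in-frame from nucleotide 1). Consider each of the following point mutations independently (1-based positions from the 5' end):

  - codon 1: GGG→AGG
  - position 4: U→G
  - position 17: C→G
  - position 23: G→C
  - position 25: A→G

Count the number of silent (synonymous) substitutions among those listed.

Codon 1: GGG (Gly) → AGG (Arg) — missense.
Codon 2: UCC (Ser) → GCC (Ala) — missense.
Codon 6: UCC (Ser) → UGC (Cys) — missense.
Codon 8: CGU (Arg) → CCU (Pro) — missense.
Codon 9: AUC (Ile) → GUC (Val) — missense.
Synonymous: 0 of 5.

0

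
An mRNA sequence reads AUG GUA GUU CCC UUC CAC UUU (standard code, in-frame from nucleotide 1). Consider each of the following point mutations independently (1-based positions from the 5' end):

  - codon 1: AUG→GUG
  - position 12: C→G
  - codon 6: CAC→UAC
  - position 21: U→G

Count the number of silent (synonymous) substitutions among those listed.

Codon 1: AUG (Met) → GUG (Val) — missense.
Codon 4: CCC (Pro) → CCG (Pro) — synonymous.
Codon 6: CAC (His) → UAC (Tyr) — missense.
Codon 7: UUU (Phe) → UUG (Leu) — missense.
Synonymous: 1 of 4.

1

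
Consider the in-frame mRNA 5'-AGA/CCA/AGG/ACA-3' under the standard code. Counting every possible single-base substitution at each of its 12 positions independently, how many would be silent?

Codon 1 (AGA, Arg): 2 synonymous substitutions.
Codon 2 (CCA, Pro): 3 synonymous substitutions.
Codon 3 (AGG, Arg): 2 synonymous substitutions.
Codon 4 (ACA, Thr): 3 synonymous substitutions.
Total: 2 + 3 + 2 + 3 = 10.

10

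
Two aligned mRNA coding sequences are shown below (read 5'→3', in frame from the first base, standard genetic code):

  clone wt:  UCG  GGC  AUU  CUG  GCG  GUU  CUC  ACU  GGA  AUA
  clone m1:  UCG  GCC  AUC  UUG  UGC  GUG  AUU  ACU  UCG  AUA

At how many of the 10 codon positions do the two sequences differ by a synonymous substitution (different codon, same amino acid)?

3

Codon 1: UCG Ser / UCG Ser — identical.
Codon 2: GGC Gly / GCC Ala — nonsynonymous.
Codon 3: AUU Ile / AUC Ile — synonymous.
Codon 4: CUG Leu / UUG Leu — synonymous.
Codon 5: GCG Ala / UGC Cys — nonsynonymous.
Codon 6: GUU Val / GUG Val — synonymous.
Codon 7: CUC Leu / AUU Ile — nonsynonymous.
Codon 8: ACU Thr / ACU Thr — identical.
Codon 9: GGA Gly / UCG Ser — nonsynonymous.
Codon 10: AUA Ile / AUA Ile — identical.
Synonymous differences: 3.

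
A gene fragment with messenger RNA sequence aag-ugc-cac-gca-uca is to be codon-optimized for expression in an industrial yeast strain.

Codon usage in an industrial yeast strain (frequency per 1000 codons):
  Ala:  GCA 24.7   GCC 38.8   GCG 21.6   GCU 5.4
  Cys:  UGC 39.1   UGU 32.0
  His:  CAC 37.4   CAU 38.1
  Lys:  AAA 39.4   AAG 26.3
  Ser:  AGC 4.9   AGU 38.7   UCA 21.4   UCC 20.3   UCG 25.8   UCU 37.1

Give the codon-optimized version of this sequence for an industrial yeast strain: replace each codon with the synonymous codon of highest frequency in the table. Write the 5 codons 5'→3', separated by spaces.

AAA UGC CAU GCC AGU

Codon 1 (Lys): best is AAA at 39.4.
Codon 2 (Cys): best is UGC at 39.1.
Codon 3 (His): best is CAU at 38.1.
Codon 4 (Ala): best is GCC at 38.8.
Codon 5 (Ser): best is AGU at 38.7.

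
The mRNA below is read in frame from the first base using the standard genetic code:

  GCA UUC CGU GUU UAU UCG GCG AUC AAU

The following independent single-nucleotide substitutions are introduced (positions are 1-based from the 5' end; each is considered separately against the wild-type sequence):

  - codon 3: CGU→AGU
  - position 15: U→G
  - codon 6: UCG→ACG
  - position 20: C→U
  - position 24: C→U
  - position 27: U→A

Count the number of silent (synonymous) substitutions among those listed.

1

Codon 3: CGU (Arg) → AGU (Ser) — missense.
Codon 5: UAU (Tyr) → UAG (Stop) — nonsense.
Codon 6: UCG (Ser) → ACG (Thr) — missense.
Codon 7: GCG (Ala) → GUG (Val) — missense.
Codon 8: AUC (Ile) → AUU (Ile) — synonymous.
Codon 9: AAU (Asn) → AAA (Lys) — missense.
Synonymous: 1 of 6.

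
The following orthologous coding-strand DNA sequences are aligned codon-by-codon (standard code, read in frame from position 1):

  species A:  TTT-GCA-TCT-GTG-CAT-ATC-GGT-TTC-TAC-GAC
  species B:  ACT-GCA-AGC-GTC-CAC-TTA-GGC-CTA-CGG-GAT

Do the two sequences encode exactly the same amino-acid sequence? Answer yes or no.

Codon 1: TTT Phe / ACT Thr — nonsynonymous.
Codon 2: GCA Ala / GCA Ala — identical.
Codon 3: TCT Ser / AGC Ser — synonymous.
Codon 4: GTG Val / GTC Val — synonymous.
Codon 5: CAT His / CAC His — synonymous.
Codon 6: ATC Ile / TTA Leu — nonsynonymous.
Codon 7: GGT Gly / GGC Gly — synonymous.
Codon 8: TTC Phe / CTA Leu — nonsynonymous.
Codon 9: TAC Tyr / CGG Arg — nonsynonymous.
Codon 10: GAC Asp / GAT Asp — synonymous.
Nonsynonymous differences: 4 → different protein.

no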